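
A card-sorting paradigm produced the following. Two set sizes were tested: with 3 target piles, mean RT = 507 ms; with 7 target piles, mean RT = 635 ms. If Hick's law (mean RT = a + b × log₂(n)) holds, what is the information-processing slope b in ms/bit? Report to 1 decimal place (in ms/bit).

Slope: b = (635 − 507) / (log₂ 7 − log₂ 3) = 128/1.2224 = 104.713 ms/bit.

104.7 ms/bit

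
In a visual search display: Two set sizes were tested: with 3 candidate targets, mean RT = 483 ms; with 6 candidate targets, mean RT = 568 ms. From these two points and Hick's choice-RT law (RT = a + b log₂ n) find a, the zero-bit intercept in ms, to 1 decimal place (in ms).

348.3 ms

The slope on a log₂ axis is (568 − 483) / (2.5850 − 1.5850) = 85.000 ms/bit.
a = RT₁ − b·log₂ n₁ = 483 − 85.000 × 1.5850 = 348.278 ms.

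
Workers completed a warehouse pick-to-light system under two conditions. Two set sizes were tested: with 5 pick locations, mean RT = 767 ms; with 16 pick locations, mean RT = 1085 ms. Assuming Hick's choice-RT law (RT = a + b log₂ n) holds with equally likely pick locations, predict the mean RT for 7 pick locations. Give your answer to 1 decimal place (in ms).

RT is linear in log₂ n, so two points fix the line:
  b = (1085 − 767) / (log₂ 16 − log₂ 5) = 318 / (4 − 2.3219) = 189.503 ms/bit
  a = 767 − 189.503 × 2.3219 = 326.987 ms
Then RT(7) = 326.987 + 189.503 × log₂ 7 = 326.987 + 189.503 × 2.8074 ≈ 858.990 ms.

859.0 ms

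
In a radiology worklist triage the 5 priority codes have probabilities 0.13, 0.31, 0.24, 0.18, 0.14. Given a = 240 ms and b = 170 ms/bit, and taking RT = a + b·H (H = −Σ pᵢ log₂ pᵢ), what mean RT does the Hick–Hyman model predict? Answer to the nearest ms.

621 ms

Entropy contributions −pᵢ log₂ pᵢ: 0.3826, 0.5238, 0.4941, 0.4453, 0.3971; sum H = 2.2430 bits.
RT = a + bH = 240 + 170·2.2430 = 621.31 ms.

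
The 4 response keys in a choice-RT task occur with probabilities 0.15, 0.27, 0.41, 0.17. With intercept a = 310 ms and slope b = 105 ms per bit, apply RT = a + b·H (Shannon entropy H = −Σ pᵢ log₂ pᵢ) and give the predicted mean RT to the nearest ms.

Entropy contributions −pᵢ log₂ pᵢ: 0.4105, 0.5100, 0.5274, 0.4346; sum H = 1.8825 bits.
RT = a + bH = 310 + 105·1.8825 = 507.67 ms.

508 ms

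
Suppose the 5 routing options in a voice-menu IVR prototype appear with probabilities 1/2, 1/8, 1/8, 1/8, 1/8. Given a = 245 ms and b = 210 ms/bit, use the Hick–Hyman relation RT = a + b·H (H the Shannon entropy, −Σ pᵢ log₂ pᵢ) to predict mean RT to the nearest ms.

665 ms

H = −Σ pᵢ log₂ pᵢ = 0.5·1 + 0.125·3 + 0.125·3 + 0.125·3 + 0.125·3 = 2.000 bits.
RT = 245 + 210 × 2.000 = 665.00 ms.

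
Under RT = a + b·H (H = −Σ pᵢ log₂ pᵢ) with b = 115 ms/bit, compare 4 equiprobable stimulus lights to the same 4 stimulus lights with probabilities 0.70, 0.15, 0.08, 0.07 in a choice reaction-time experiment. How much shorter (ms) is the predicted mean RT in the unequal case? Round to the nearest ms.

Equiprobable entropy H₀ = log₂ 4 = 2.0000 bits.
Skewed entropy H = −Σ pᵢ log₂ pᵢ = 1.3308 bits.
ΔRT = b·(H₀ − H) = 115 × 0.6692 = 76.96 ms.

77 ms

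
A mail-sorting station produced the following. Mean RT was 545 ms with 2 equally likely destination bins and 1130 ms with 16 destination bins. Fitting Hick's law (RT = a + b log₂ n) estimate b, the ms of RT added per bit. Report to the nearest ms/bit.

b = (RT₂ − RT₁)/(log₂ n₂ − log₂ n₁) = (1130 − 545)/(4 − 1) = 195 ms/bit.

195 ms/bit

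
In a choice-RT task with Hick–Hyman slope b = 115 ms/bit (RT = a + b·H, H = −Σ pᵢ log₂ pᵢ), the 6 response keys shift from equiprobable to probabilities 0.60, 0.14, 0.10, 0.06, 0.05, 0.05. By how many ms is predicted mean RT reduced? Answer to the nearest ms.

85 ms

Equiprobable entropy H₀ = log₂ 6 = 2.5850 bits.
Skewed entropy H = −Σ pᵢ log₂ pᵢ = 1.8472 bits.
ΔRT = b·(H₀ − H) = 115 × 0.7378 = 84.84 ms.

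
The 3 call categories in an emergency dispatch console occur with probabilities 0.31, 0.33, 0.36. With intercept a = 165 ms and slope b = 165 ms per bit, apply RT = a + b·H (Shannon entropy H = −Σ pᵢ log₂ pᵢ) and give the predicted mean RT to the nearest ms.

426 ms

H = 0.31·log₂(1/0.31) + 0.33·log₂(1/0.33) + 0.36·log₂(1/0.36) = 1.5822 bits.
RT = 165 + 165 × 1.5822 = 426.07 ms.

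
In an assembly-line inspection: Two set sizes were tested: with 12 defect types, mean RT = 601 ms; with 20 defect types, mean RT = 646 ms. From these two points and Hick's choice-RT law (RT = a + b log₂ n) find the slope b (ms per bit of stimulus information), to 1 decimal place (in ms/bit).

61.1 ms/bit

The slope on a log₂ axis is (646 − 601) / (4.3219 − 3.5850) = 61.061 ms/bit.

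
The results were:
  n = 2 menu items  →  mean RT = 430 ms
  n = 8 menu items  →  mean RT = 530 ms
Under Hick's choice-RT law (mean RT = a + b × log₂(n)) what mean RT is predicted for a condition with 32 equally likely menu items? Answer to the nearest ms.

630 ms

Solve the two-equation system in a and b:
  b = (530 − 430) / (log₂ 8 − log₂ 2) = 100 / (3 − 1) = 50 ms/bit
  a = 430 − 50 × 1 = 380 ms
Then RT(32) = 380 + 50 × log₂ 32 = 380 + 50 × 5 ≈ 630.000 ms.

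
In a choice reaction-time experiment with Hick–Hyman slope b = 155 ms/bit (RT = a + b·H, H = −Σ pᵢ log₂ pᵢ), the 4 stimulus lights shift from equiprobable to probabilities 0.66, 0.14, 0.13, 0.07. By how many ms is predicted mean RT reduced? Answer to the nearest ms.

86 ms

The RT saving is b·ΔH. Equiprobable H₀ = log₂(4) = 2.0000 bits; with the given probabilities H = 1.4440 bits.
b·(H₀ − H) = 155 × (2.0000 − 1.4440) = 86.19 ms.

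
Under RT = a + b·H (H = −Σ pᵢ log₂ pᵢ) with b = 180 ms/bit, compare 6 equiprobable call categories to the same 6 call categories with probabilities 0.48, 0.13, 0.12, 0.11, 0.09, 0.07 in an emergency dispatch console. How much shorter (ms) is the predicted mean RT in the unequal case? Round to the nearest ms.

The RT saving is b·ΔH. Equiprobable H₀ = log₂(6) = 2.5850 bits; with the given probabilities H = 2.1895 bits.
b·(H₀ − H) = 180 × (2.5850 − 2.1895) = 71.19 ms.

71 ms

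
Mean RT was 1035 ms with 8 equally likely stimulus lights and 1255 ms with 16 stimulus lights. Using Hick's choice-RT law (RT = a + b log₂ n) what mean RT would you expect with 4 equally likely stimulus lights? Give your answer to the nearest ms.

Solve the two-equation system in a and b:
  b = (1255 − 1035) / (log₂ 16 − log₂ 8) = 220 / (4 − 3) = 220 ms/bit
  a = 1035 − 220 × 3 = 375 ms
Then RT(4) = 375 + 220 × log₂ 4 = 375 + 220 × 2 ≈ 815.000 ms.

815 ms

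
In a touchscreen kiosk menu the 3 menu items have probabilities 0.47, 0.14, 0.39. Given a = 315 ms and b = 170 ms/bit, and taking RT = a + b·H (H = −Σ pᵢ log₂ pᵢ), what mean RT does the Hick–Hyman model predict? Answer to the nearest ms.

Entropy contributions −pᵢ log₂ pᵢ: 0.5120, 0.3971, 0.5298; sum H = 1.4389 bits.
RT = a + bH = 315 + 170·1.4389 = 559.61 ms.

560 ms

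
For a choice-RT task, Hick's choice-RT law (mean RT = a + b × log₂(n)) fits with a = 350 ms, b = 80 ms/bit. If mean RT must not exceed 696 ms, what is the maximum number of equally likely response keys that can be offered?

20

80·log₂ n ≤ 696 − 350 = 346, giving log₂ n ≤ 4.3250 and n ≤ 20.043. The largest whole number is 20.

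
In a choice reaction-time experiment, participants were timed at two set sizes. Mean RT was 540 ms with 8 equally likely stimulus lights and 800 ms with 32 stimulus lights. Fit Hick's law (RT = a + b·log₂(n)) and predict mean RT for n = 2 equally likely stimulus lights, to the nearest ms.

RT is linear in log₂ n, so two points fix the line:
  b = (800 − 540) / (log₂ 32 − log₂ 8) = 260 / (5 − 3) = 130 ms/bit
  a = 540 − 130 × 3 = 150 ms
Then RT(2) = 150 + 130 × log₂ 2 = 150 + 130 × 1 ≈ 280.000 ms.

280 ms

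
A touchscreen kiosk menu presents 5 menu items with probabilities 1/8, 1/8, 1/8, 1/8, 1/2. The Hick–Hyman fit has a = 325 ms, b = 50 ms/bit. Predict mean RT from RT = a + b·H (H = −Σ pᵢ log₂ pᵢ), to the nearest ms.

425 ms

Each term −pᵢ log₂ pᵢ: 0.125·3 + 0.125·3 + 0.125·3 + 0.125·3 + 0.5·1; summed, H = 2.000 bits.
Mean RT = a + bH = 325 + 50·2.000 = 425.00 ms.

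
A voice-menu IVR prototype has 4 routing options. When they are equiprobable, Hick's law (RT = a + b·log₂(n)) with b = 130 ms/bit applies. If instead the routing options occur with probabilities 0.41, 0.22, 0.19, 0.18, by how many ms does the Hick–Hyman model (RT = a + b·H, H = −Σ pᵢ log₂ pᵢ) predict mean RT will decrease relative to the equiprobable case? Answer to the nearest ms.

Equiprobable entropy H₀ = log₂ 4 = 2.0000 bits.
Skewed entropy H = −Σ pᵢ log₂ pᵢ = 1.9085 bits.
ΔRT = b·(H₀ − H) = 130 × 0.0915 = 11.90 ms.

12 ms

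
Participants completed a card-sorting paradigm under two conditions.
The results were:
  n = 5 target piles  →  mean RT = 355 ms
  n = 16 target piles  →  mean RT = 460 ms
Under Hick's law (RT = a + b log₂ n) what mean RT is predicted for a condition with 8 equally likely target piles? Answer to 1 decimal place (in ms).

397.4 ms

RT is linear in log₂ n, so two points fix the line:
  b = (460 − 355) / (log₂ 16 − log₂ 5) = 105 / (4 − 2.3219) = 62.572 ms/bit
  a = 355 − 62.572 × 2.3219 = 209.713 ms
Then RT(8) = 209.713 + 62.572 × log₂ 8 = 209.713 + 62.572 × 3 ≈ 397.428 ms.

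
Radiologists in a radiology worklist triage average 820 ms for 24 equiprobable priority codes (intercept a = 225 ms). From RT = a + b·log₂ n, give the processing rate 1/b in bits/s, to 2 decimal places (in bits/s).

b = (820 − 225)/log₂ 24 = 595/4.5850 = 129.772 ms per bit = 0.12977 s/bit; the reciprocal is 7.706 bits/s.

7.71 bits/s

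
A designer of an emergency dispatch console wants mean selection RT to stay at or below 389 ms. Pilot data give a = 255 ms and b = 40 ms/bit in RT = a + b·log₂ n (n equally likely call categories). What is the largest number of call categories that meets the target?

Information budget: (389 − 255)/40 = 3.3500 bits, so n ≤ 2^3.3500 = 10.196 → at most 10.

10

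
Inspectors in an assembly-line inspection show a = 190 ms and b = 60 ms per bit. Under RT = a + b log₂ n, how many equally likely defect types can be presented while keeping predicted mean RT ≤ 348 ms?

Information budget: (348 − 190)/60 = 2.6333 bits, so n ≤ 2^2.6333 = 6.205 → at most 6.

6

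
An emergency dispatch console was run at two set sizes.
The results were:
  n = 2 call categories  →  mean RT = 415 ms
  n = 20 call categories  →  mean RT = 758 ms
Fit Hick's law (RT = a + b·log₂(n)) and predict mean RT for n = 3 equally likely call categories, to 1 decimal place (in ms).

With log₂ n on the abscissa the relation is linear; from the two conditions:
  b = (758 − 415) / (log₂ 20 − log₂ 2) = 343 / (4.3219 − 1) = 103.253 ms/bit
  a = 415 − 103.253 × 1 = 311.747 ms
Then RT(3) = 311.747 + 103.253 × log₂ 3 = 311.747 + 103.253 × 1.5850 ≈ 475.399 ms.

475.4 ms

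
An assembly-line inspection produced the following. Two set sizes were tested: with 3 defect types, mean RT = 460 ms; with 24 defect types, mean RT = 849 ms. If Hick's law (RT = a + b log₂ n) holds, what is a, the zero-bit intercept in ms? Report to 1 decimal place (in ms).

254.5 ms

Slope: b = (849 − 460) / (log₂ 24 − log₂ 3) = 389/3.0000 = 129.667 ms/bit.
a = RT₁ − b·log₂ n₁ = 460 − 129.667 × 1.5850 = 254.483 ms.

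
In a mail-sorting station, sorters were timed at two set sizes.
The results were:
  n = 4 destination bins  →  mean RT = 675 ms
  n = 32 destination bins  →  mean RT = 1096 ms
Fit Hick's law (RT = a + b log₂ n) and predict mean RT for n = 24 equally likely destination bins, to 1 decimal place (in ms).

1037.8 ms

RT is linear in log₂ n, so two points fix the line:
  b = (1096 − 675) / (log₂ 32 − log₂ 4) = 421 / (5 − 2) = 140.333 ms/bit
  a = 675 − 140.333 × 2 = 394.333 ms
Then RT(24) = 394.333 + 140.333 × log₂ 24 = 394.333 + 140.333 × 4.5850 ≈ 1037.756 ms.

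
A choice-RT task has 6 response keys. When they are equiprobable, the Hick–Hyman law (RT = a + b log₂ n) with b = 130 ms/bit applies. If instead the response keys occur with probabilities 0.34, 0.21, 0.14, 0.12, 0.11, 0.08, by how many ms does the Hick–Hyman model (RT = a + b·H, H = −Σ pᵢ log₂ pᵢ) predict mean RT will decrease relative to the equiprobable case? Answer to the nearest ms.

Equiprobable entropy H₀ = log₂ 6 = 2.5850 bits.
Skewed entropy H = −Σ pᵢ log₂ pᵢ = 2.4080 bits.
ΔRT = b·(H₀ − H) = 130 × 0.1770 = 23.01 ms.

23 ms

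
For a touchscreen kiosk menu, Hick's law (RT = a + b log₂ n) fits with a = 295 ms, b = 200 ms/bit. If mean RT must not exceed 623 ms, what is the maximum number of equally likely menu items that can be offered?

3

Information budget: (623 − 295)/200 = 1.6400 bits, so n ≤ 2^1.6400 = 3.117 → at most 3.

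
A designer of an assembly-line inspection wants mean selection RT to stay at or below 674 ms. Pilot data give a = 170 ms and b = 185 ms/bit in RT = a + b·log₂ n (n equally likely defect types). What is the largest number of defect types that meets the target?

Set 170 + 185·log₂ n ≤ 674 → log₂ n ≤ (674 − 170)/185 = 2.7243.
So n ≤ 2^2.7243 = 6.609; the largest integer n is 6.

6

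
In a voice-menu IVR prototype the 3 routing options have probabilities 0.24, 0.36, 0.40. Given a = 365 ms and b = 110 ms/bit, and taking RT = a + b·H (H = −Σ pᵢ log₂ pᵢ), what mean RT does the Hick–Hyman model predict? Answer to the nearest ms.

H = 0.24·log₂(1/0.24) + 0.36·log₂(1/0.36) + 0.40·log₂(1/0.40) = 1.5535 bits.
RT = 365 + 110 × 1.5535 = 535.89 ms.

536 ms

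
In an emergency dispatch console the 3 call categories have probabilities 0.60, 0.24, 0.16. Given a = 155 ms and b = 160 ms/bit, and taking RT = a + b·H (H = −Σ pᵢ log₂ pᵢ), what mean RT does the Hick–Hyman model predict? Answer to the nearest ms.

372 ms

Entropy contributions −pᵢ log₂ pᵢ: 0.4422, 0.4941, 0.4230; sum H = 1.3593 bits.
RT = a + bH = 155 + 160·1.3593 = 372.49 ms.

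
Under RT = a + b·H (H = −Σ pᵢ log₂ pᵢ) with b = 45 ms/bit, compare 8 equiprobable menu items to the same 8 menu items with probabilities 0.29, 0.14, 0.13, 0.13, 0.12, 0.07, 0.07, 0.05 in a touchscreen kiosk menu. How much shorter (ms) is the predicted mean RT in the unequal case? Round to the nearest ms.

9 ms

Equiprobable entropy H₀ = log₂ 8 = 3.0000 bits.
Skewed entropy H = −Σ pᵢ log₂ pᵢ = 2.8006 bits.
ΔRT = b·(H₀ − H) = 45 × 0.1994 = 8.97 ms.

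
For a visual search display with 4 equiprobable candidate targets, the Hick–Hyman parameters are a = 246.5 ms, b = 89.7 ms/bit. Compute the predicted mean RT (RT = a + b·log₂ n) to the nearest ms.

log₂(4) = 2 bits, so RT = 246.5 + 89.7 × 2 ≈ 425.900 ms.

426 ms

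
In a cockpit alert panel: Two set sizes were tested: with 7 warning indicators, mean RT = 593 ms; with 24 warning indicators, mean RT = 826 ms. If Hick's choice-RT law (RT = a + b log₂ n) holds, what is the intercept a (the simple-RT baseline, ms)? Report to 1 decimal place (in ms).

225.0 ms

Slope: b = (826 − 593) / (log₂ 24 − log₂ 7) = 233/1.7776 = 131.075 ms/bit.
a = RT₁ − b·log₂ n₁ = 593 − 131.075 × 2.8074 = 225.026 ms.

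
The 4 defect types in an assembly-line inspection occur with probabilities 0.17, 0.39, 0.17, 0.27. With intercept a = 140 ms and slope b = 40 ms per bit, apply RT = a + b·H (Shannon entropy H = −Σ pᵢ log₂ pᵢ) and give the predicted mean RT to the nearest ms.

H = 0.17·log₂(1/0.17) + 0.39·log₂(1/0.39) + 0.17·log₂(1/0.17) + 0.27·log₂(1/0.27) = 1.9090 bits.
RT = 140 + 40 × 1.9090 = 216.36 ms.

216 ms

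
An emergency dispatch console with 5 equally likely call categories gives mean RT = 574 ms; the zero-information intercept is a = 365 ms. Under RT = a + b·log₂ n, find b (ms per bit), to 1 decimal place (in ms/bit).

log₂(5) = 2.3219 bits.
b = (RT − a)/log₂ n = (574 − 365) / 2.3219 = 90.011 ms/bit.

90.0 ms/bit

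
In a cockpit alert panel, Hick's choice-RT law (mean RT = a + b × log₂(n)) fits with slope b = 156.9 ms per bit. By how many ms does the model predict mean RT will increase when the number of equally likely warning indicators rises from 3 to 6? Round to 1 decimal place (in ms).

156.9 ms

The intercept a cancels: ΔRT = b·(log₂ n₂ − log₂ n₁) = b·log₂(n₂/n₁).
log₂(6) − log₂(3) = log₂(6/3) = log₂(2) = 1.
ΔRT = 156.9 × 1.0000 = 156.900 ms.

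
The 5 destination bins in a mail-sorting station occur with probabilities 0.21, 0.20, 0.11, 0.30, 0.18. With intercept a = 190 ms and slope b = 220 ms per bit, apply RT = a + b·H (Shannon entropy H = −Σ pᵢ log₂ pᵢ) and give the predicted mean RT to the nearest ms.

686 ms

H = 0.21·log₂(1/0.21) + 0.20·log₂(1/0.20) + 0.11·log₂(1/0.11) + 0.30·log₂(1/0.30) + 0.18·log₂(1/0.18) = 2.2539 bits.
RT = 190 + 220 × 2.2539 = 685.86 ms.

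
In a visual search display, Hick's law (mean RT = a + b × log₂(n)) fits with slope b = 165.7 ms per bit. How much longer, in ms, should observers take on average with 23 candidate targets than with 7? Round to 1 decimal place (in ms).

ΔRT = (a + b log₂ n₂) − (a + b log₂ n₁) = b·(log₂ n₂ − log₂ n₁).
log₂(23) − log₂(7) = 4.5236 − 2.8074 = 1.7162.
ΔRT = 165.7 × 1.7162 = 284.376 ms.

284.4 ms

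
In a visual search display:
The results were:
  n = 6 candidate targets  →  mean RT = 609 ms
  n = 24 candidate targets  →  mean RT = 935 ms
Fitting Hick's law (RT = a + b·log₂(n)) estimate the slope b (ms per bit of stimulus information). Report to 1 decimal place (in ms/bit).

The slope on a log₂ axis is (935 − 609) / (4.5850 − 2.5850) = 163.000 ms/bit.

163.0 ms/bit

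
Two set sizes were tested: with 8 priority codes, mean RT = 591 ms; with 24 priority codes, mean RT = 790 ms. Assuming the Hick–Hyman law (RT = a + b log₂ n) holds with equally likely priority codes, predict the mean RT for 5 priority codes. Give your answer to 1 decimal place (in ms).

505.9 ms

Fit slope and intercept:
  b = (790 − 591) / (log₂ 24 − log₂ 8) = 199 / (4.5850 − 3) = 125.555 ms/bit
  a = 591 − 125.555 × 3 = 214.335 ms
Then RT(5) = 214.335 + 125.555 × log₂ 5 = 214.335 + 125.555 × 2.3219 ≈ 505.865 ms.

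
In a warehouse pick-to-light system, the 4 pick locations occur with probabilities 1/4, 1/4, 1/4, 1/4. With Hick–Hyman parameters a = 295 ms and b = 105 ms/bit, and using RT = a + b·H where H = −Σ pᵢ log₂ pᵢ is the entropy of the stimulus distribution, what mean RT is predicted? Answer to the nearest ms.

H = −Σ pᵢ log₂ pᵢ = 0.25·2 + 0.25·2 + 0.25·2 + 0.25·2 = 2.000 bits.
RT = 295 + 105 × 2.000 = 505.00 ms.

505 ms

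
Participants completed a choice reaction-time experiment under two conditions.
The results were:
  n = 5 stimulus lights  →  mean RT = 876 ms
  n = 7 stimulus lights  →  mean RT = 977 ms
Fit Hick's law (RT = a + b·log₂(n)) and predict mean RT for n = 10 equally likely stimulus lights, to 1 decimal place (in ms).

1084.1 ms

Fit slope and intercept:
  b = (977 − 876) / (log₂ 7 − log₂ 5) = 101 / (2.8074 − 2.3219) = 208.064 ms/bit
  a = 876 − 208.064 × 2.3219 = 392.890 ms
Then RT(10) = 392.890 + 208.064 × log₂ 10 = 392.890 + 208.064 × 3.3219 ≈ 1084.064 ms.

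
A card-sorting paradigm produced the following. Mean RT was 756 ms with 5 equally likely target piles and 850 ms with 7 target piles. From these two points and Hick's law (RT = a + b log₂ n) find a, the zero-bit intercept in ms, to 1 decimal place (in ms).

b = (RT₂ − RT₁)/(log₂ n₂ − log₂ n₁) = (850 − 756)/(2.8074 − 2.3219) = 193.644 ms/bit.
a = RT₁ − b·log₂ n₁ = 756 − 193.644 × 2.3219 = 306.373 ms.

306.4 ms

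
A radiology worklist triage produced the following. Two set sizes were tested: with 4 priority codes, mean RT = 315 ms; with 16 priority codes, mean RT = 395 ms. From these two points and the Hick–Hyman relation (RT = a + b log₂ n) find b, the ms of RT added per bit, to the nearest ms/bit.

40 ms/bit

The slope on a log₂ axis is (395 − 315) / (4 − 2) = 40 ms/bit.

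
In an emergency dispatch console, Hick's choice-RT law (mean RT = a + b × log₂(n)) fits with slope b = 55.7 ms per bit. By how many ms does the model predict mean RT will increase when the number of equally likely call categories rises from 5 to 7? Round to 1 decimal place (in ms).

27.0 ms

The intercept a cancels: ΔRT = b·(log₂ n₂ − log₂ n₁) = b·log₂(n₂/n₁).
log₂(7) − log₂(5) = 2.8074 − 2.3219 = 0.4854.
ΔRT = 55.7 × 0.4854 = 27.038 ms.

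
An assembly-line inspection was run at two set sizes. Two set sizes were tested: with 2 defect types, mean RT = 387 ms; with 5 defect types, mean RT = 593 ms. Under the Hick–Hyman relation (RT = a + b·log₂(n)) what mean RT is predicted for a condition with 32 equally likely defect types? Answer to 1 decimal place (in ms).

1010.3 ms

Fit slope and intercept:
  b = (593 − 387) / (log₂ 5 − log₂ 2) = 206 / (2.3219 − 1) = 155.833 ms/bit
  a = 387 − 155.833 × 1 = 231.167 ms
Then RT(32) = 231.167 + 155.833 × log₂ 32 = 231.167 + 155.833 × 5 ≈ 1010.332 ms.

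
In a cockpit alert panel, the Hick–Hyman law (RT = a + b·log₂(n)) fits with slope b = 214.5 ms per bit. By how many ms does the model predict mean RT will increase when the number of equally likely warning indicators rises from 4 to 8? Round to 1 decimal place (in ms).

214.5 ms

The intercept a cancels: ΔRT = b·(log₂ n₂ − log₂ n₁) = b·log₂(n₂/n₁).
log₂(8) − log₂(4) = log₂(8/4) = log₂(2) = 1.
ΔRT = 214.5 × 1.0000 = 214.500 ms.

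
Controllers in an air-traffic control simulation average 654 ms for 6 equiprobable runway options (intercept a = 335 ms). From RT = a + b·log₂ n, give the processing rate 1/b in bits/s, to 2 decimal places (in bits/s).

8.10 bits/s

b = (654 − 335)/log₂ 6 = 319/2.5850 = 123.406 ms per bit = 0.12341 s/bit; the reciprocal is 8.103 bits/s.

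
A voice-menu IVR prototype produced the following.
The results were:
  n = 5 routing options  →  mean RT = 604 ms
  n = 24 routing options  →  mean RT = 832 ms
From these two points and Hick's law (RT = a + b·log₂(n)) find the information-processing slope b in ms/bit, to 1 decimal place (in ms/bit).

100.7 ms/bit

Slope: b = (832 − 604) / (log₂ 24 − log₂ 5) = 228/2.2630 = 100.750 ms/bit.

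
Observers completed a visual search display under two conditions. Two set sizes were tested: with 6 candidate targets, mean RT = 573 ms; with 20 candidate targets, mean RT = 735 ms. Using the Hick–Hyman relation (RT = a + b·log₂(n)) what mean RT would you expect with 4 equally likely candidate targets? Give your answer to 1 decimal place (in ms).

518.4 ms

With log₂ n on the abscissa the relation is linear; from the two conditions:
  b = (735 − 573) / (log₂ 20 − log₂ 6) = 162 / (4.3219 − 2.5850) = 93.266 ms/bit
  a = 573 − 93.266 × 2.5850 = 331.911 ms
Then RT(4) = 331.911 + 93.266 × log₂ 4 = 331.911 + 93.266 × 2 ≈ 518.443 ms.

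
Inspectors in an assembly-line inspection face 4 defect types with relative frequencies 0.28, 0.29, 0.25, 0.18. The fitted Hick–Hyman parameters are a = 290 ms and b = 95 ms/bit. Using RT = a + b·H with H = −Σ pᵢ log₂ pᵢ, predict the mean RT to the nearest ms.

Entropy contributions −pᵢ log₂ pᵢ: 0.5142, 0.5179, 0.5000, 0.4453; sum H = 1.9774 bits.
RT = a + bH = 290 + 95·1.9774 = 477.86 ms.

478 ms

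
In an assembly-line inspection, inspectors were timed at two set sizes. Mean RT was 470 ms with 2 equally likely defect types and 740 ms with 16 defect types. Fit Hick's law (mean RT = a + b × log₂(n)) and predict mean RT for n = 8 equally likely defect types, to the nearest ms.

Fit slope and intercept:
  b = (740 − 470) / (log₂ 16 − log₂ 2) = 270 / (4 − 1) = 90 ms/bit
  a = 470 − 90 × 1 = 380 ms
Then RT(8) = 380 + 90 × log₂ 8 = 380 + 90 × 3 ≈ 650.000 ms.

650 ms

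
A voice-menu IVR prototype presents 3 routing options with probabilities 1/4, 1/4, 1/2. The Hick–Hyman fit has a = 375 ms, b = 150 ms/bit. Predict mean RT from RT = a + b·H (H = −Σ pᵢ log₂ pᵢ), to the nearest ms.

600 ms

Each term −pᵢ log₂ pᵢ: 0.25·2 + 0.25·2 + 0.5·1; summed, H = 1.500 bits.
Mean RT = a + bH = 375 + 150·1.500 = 600.00 ms.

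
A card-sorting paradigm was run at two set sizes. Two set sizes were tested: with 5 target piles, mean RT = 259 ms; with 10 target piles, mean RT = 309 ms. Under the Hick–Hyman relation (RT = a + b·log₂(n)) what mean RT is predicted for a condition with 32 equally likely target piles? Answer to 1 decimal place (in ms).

With log₂ n on the abscissa the relation is linear; from the two conditions:
  b = (309 − 259) / (log₂ 10 − log₂ 5) = 50 / (3.3219 − 2.3219) = 50.000 ms/bit
  a = 259 − 50.000 × 2.3219 = 142.904 ms
Then RT(32) = 142.904 + 50.000 × log₂ 32 = 142.904 + 50.000 × 5 ≈ 392.904 ms.

392.9 ms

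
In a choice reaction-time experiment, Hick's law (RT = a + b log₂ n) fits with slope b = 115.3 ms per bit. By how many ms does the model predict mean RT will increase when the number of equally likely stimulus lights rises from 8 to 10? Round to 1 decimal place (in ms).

Only the slope matters, since a is common to both: ΔRT = b·log₂(n₂/n₁).
log₂(10) − log₂(8) = 3.3219 − 3 = 0.3219.
ΔRT = 115.3 × 0.3219 = 37.118 ms.

37.1 ms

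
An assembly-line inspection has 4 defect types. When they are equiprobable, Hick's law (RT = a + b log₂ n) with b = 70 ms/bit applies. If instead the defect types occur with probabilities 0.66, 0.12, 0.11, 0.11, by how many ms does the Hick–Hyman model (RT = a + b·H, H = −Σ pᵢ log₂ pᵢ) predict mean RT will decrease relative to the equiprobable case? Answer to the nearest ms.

38 ms

Equiprobable entropy H₀ = log₂ 4 = 2.0000 bits.
Skewed entropy H = −Σ pᵢ log₂ pᵢ = 1.4633 bits.
ΔRT = b·(H₀ − H) = 70 × 0.5367 = 37.57 ms.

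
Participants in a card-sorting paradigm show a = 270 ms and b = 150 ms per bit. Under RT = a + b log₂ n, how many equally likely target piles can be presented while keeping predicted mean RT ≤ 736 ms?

Information budget: (736 − 270)/150 = 3.1067 bits, so n ≤ 2^3.1067 = 8.614 → at most 8.

8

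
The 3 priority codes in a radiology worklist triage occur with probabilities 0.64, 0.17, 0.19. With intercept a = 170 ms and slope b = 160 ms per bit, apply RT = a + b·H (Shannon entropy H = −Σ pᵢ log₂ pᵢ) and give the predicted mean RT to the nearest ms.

Entropy contributions −pᵢ log₂ pᵢ: 0.4121, 0.4346, 0.4552; sum H = 1.3019 bits.
RT = a + bH = 170 + 160·1.3019 = 378.30 ms.

378 ms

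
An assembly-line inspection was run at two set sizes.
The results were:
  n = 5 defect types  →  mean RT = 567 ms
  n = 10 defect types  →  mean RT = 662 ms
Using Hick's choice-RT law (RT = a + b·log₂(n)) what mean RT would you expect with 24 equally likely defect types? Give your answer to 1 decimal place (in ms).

Fit slope and intercept:
  b = (662 − 567) / (log₂ 10 − log₂ 5) = 95 / (3.3219 − 2.3219) = 95.000 ms/bit
  a = 567 − 95.000 × 2.3219 = 346.417 ms
Then RT(24) = 346.417 + 95.000 × log₂ 24 = 346.417 + 95.000 × 4.5850 ≈ 781.988 ms.

782.0 ms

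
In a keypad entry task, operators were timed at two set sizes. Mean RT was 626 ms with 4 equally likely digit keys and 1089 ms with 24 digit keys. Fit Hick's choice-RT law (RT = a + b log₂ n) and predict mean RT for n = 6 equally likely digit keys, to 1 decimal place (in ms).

RT is linear in log₂ n, so two points fix the line:
  b = (1089 − 626) / (log₂ 24 − log₂ 4) = 463 / (4.5850 − 2) = 179.113 ms/bit
  a = 626 − 179.113 × 2 = 267.774 ms
Then RT(6) = 267.774 + 179.113 × log₂ 6 = 267.774 + 179.113 × 2.5850 ≈ 730.774 ms.

730.8 ms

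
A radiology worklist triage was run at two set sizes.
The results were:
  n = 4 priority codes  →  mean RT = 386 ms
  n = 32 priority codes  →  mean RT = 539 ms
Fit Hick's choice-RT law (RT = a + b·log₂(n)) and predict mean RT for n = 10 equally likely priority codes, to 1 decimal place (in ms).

453.4 ms

Fit slope and intercept:
  b = (539 − 386) / (log₂ 32 − log₂ 4) = 153 / (5 − 2) = 51.000 ms/bit
  a = 386 − 51.000 × 2 = 284.000 ms
Then RT(10) = 284.000 + 51.000 × log₂ 10 = 284.000 + 51.000 × 3.3219 ≈ 453.418 ms.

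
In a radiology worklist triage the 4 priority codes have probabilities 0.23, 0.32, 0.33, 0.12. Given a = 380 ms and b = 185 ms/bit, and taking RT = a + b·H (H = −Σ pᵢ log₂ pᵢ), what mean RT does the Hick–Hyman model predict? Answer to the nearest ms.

733 ms

Entropy contributions −pᵢ log₂ pᵢ: 0.4877, 0.5260, 0.5278, 0.3671; sum H = 1.9086 bits.
RT = a + bH = 380 + 185·1.9086 = 733.09 ms.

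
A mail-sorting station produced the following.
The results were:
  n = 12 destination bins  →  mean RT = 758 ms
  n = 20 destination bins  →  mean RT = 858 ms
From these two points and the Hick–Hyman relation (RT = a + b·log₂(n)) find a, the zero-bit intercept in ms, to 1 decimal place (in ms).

The slope on a log₂ axis is (858 − 758) / (4.3219 − 3.5850) = 135.692 ms/bit.
Intercept: a = 758 − 135.692·log₂(12) = 271.551 ms.

271.6 ms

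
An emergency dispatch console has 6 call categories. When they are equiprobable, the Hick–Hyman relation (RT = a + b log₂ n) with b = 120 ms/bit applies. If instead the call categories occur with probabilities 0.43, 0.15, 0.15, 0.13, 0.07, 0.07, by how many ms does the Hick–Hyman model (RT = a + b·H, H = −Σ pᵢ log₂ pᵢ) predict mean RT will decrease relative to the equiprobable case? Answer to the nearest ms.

38 ms

The RT saving is b·ΔH. Equiprobable H₀ = log₂(6) = 2.5850 bits; with the given probabilities H = 2.2644 bits.
b·(H₀ − H) = 120 × (2.5850 − 2.2644) = 38.47 ms.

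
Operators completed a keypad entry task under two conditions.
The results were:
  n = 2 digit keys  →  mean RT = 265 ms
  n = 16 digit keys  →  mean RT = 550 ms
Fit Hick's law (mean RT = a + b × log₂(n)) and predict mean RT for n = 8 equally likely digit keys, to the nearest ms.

Fit slope and intercept:
  b = (550 − 265) / (log₂ 16 − log₂ 2) = 285 / (4 − 1) = 95 ms/bit
  a = 265 − 95 × 1 = 170 ms
Then RT(8) = 170 + 95 × log₂ 8 = 170 + 95 × 3 ≈ 455.000 ms.

455 ms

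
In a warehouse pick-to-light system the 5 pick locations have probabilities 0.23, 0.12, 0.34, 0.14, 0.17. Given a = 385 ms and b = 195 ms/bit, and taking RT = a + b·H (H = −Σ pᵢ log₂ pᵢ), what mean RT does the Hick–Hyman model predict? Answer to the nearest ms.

817 ms

H = 0.23·log₂(1/0.23) + 0.12·log₂(1/0.12) + 0.34·log₂(1/0.34) + 0.14·log₂(1/0.14) + 0.17·log₂(1/0.17) = 2.2156 bits.
RT = 385 + 195 × 2.2156 = 817.04 ms.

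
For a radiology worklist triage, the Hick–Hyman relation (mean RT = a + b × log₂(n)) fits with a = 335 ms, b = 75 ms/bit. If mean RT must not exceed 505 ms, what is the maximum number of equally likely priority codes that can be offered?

75·log₂ n ≤ 505 − 335 = 170, giving log₂ n ≤ 2.2667 and n ≤ 4.812. The largest whole number is 4.

4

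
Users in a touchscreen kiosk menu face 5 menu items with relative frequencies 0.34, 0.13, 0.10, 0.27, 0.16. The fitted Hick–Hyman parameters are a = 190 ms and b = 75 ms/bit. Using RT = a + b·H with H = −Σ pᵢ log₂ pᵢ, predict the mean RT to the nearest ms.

H = 0.34·log₂(1/0.34) + 0.13·log₂(1/0.13) + 0.10·log₂(1/0.10) + 0.27·log₂(1/0.27) + 0.16·log₂(1/0.16) = 2.1770 bits.
RT = 190 + 75 × 2.1770 = 353.28 ms.

353 ms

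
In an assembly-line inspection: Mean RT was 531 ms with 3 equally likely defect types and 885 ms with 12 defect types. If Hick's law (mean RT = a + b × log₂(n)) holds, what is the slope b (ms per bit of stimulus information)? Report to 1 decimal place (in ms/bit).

177.0 ms/bit

The slope on a log₂ axis is (885 − 531) / (3.5850 − 1.5850) = 177.000 ms/bit.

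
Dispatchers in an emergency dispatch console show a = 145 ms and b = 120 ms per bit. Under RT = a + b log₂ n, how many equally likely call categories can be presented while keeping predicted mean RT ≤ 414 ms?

4

Information budget: (414 − 145)/120 = 2.2417 bits, so n ≤ 2^2.2417 = 4.729 → at most 4.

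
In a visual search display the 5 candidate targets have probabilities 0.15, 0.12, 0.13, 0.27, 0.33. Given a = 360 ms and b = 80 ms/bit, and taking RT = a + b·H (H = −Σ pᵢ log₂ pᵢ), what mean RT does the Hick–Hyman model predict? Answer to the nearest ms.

536 ms

Entropy contributions −pᵢ log₂ pᵢ: 0.4105, 0.3671, 0.3826, 0.5100, 0.5278; sum H = 2.1981 bits.
RT = a + bH = 360 + 80·2.1981 = 535.85 ms.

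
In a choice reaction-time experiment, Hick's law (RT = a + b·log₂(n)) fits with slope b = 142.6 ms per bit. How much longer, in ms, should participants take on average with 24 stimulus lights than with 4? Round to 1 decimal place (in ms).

368.6 ms

Only the slope matters, since a is common to both: ΔRT = b·log₂(n₂/n₁).
log₂(24) − log₂(4) = 4.5850 − 2 = 2.5850.
ΔRT = 142.6 × 2.5850 = 368.616 ms.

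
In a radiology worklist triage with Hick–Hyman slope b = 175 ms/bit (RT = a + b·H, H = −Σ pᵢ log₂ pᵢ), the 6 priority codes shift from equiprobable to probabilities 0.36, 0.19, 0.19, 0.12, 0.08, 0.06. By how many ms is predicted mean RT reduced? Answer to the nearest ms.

The RT saving is b·ΔH. Equiprobable H₀ = log₂(6) = 2.5850 bits; with the given probabilities H = 2.3432 bits.
b·(H₀ − H) = 175 × (2.5850 − 2.3432) = 42.31 ms.

42 ms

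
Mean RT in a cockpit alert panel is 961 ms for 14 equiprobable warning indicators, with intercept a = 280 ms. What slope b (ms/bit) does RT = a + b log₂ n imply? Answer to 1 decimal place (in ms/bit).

b = (961 − 280) / log₂(14) = 681 / 3.8074 = 178.864 ms/bit.

178.9 ms/bit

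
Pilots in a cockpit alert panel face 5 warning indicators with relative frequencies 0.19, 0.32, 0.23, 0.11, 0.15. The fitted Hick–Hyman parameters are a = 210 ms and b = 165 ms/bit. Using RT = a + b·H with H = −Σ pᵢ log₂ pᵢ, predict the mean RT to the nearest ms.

578 ms

H = 0.19·log₂(1/0.19) + 0.32·log₂(1/0.32) + 0.23·log₂(1/0.23) + 0.11·log₂(1/0.11) + 0.15·log₂(1/0.15) = 2.2298 bits.
RT = 210 + 165 × 2.2298 = 577.91 ms.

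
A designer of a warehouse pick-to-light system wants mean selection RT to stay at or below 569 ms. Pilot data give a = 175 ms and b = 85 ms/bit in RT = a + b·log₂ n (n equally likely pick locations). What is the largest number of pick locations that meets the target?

Set 175 + 85·log₂ n ≤ 569 → log₂ n ≤ (569 − 175)/85 = 4.6353.
So n ≤ 2^4.6353 = 24.852; the largest integer n is 24.

24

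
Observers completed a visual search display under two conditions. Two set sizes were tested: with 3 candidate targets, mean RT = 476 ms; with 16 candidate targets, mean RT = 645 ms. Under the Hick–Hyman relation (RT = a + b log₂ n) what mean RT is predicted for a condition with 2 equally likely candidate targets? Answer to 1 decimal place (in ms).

Fit slope and intercept:
  b = (645 − 476) / (log₂ 16 − log₂ 3) = 169 / (4 − 1.5850) = 69.978 ms/bit
  a = 476 − 69.978 × 1.5850 = 365.087 ms
Then RT(2) = 365.087 + 69.978 × log₂ 2 = 365.087 + 69.978 × 1 ≈ 435.065 ms.

435.1 ms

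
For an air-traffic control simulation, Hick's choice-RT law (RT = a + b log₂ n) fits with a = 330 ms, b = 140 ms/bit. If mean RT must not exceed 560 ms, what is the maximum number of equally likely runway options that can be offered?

Information budget: (560 − 330)/140 = 1.6429 bits, so n ≤ 2^1.6429 = 3.123 → at most 3.

3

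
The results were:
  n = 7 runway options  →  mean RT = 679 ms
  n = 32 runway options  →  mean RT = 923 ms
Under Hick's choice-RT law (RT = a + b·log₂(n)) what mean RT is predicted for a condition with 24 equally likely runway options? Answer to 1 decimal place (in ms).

RT is linear in log₂ n, so two points fix the line:
  b = (923 − 679) / (log₂ 32 − log₂ 7) = 244 / (5 − 2.8074) = 111.281 ms/bit
  a = 679 − 111.281 × 2.8074 = 366.594 ms
Then RT(24) = 366.594 + 111.281 × log₂ 24 = 366.594 + 111.281 × 4.5850 ≈ 876.814 ms.

876.8 ms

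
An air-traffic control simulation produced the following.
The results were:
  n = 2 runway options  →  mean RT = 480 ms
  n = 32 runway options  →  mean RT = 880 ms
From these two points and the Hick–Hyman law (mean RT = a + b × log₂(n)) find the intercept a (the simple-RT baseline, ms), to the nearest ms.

The slope on a log₂ axis is (880 − 480) / (5 − 1) = 100 ms/bit.
a = RT₁ − b·log₂ n₁ = 480 − 100 × 1 = 380.000 ms.

380 ms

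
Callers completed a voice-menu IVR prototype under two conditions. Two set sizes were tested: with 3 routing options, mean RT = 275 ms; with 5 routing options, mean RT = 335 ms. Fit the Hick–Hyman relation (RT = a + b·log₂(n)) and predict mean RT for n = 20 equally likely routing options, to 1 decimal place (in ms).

With log₂ n on the abscissa the relation is linear; from the two conditions:
  b = (335 − 275) / (log₂ 5 − log₂ 3) = 60 / (2.3219 − 1.5850) = 81.415 ms/bit
  a = 275 − 81.415 × 1.5850 = 145.960 ms
Then RT(20) = 145.960 + 81.415 × log₂ 20 = 145.960 + 81.415 × 4.3219 ≈ 497.830 ms.

497.8 ms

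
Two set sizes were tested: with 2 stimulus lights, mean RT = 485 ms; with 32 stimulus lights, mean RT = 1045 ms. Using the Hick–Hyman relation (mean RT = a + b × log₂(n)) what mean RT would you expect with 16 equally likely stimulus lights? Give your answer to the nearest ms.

With log₂ n on the abscissa the relation is linear; from the two conditions:
  b = (1045 − 485) / (log₂ 32 − log₂ 2) = 560 / (5 − 1) = 140 ms/bit
  a = 485 − 140 × 1 = 345 ms
Then RT(16) = 345 + 140 × log₂ 16 = 345 + 140 × 4 ≈ 905.000 ms.

905 ms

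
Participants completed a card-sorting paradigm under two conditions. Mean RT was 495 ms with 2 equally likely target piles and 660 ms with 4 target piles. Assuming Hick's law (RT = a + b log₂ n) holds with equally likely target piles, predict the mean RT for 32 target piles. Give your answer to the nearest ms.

1155 ms

RT is linear in log₂ n, so two points fix the line:
  b = (660 − 495) / (log₂ 4 − log₂ 2) = 165 / (2 − 1) = 165 ms/bit
  a = 495 − 165 × 1 = 330 ms
Then RT(32) = 330 + 165 × log₂ 32 = 330 + 165 × 5 ≈ 1155.000 ms.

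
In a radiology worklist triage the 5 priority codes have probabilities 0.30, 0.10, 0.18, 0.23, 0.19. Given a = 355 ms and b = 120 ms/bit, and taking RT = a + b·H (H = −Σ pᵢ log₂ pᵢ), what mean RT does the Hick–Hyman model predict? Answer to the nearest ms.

624 ms

Entropy contributions −pᵢ log₂ pᵢ: 0.5211, 0.3322, 0.4453, 0.4877, 0.4552; sum H = 2.2415 bits.
RT = a + bH = 355 + 120·2.2415 = 623.98 ms.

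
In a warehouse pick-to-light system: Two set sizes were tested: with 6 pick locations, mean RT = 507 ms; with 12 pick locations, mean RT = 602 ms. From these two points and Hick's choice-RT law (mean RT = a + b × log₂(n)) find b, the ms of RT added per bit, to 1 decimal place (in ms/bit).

b = (RT₂ − RT₁)/(log₂ n₂ − log₂ n₁) = (602 − 507)/(3.5850 − 2.5850) = 95.000 ms/bit.

95.0 ms/bit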